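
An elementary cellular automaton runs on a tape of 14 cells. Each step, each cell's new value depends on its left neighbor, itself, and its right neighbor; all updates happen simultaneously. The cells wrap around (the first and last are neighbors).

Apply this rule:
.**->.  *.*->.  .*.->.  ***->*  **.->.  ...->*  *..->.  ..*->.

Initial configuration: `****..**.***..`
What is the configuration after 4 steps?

.**.......*...
....*****...**
.**..***..*...
......*.....**

......*.....**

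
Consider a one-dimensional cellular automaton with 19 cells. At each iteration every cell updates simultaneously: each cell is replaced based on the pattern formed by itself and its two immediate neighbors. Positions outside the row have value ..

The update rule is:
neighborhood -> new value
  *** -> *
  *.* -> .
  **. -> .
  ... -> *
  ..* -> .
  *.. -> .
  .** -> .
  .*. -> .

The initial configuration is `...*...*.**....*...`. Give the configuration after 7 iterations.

**...*......**...**
...*...****....*...
**...*..**..**...**
...*...........*...
**...*********...**
...*..*******..*...
**.....*****.....**

**.....*****.....**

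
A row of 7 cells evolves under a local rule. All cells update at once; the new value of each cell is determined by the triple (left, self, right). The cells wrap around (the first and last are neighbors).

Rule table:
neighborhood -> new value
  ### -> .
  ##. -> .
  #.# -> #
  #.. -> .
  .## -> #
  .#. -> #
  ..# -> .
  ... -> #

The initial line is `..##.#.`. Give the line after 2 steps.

#####.#

#.#.##.
#####.#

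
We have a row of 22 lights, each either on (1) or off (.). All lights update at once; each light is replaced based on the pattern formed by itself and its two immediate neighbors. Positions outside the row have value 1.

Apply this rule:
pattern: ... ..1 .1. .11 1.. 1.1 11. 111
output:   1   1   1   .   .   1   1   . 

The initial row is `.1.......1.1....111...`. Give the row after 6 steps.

.1111....1.1111..1.1..

11.111111111.111..1.11
.11........11..1.111..
1.1.1111111.1.111..1.1
1111......1111..1.111.
...1.11111...1.111..11
.1111....1.1111..1.1..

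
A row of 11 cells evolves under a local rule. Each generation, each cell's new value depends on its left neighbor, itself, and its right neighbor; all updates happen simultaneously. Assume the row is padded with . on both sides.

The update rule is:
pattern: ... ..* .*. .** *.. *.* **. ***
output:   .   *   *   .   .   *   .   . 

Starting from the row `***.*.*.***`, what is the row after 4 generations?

*..........

generation 1: ...*****...
generation 2: ..*........
generation 3: .**........
generation 4: *..........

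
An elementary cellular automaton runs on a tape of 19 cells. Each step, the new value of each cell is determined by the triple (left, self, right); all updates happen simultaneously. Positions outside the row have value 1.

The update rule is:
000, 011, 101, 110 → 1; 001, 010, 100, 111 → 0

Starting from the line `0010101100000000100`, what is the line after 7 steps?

0001011101111110000
0100110111000010110
1000111101011001111
1010100110111001000
1101000111101000010
0110010100110011001
1110001000110011001

1110001000110011001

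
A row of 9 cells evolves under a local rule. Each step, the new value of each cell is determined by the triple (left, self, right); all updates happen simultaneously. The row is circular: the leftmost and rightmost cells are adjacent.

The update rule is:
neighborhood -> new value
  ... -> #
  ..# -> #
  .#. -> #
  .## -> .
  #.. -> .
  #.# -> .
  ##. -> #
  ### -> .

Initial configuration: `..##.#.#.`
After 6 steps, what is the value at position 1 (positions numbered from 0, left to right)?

step 1: ##.#.#.#.
step 2: .#.#.#.#.
step 3: ##.#.#.#.  (repeats step 1; period 2)
step 6: .#.#.#.#.
position 1 holds #

#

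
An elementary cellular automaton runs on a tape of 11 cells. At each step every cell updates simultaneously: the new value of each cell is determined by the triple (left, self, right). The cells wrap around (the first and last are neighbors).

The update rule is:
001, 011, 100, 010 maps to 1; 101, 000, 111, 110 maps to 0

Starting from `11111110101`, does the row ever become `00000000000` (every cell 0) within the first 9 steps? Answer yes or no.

no

00000000101
10000001101
01000011001
01100110111
01011100100
11010011110
10011110000
11110001001
00001011111
step 9 is 00001011111, still not uniform 0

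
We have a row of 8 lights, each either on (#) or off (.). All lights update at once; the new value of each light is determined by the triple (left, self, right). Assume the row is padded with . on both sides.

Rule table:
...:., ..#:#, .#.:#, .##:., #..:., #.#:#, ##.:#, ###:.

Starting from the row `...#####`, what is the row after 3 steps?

..#....#
.##...##
#.#..#.#

#.#..#.#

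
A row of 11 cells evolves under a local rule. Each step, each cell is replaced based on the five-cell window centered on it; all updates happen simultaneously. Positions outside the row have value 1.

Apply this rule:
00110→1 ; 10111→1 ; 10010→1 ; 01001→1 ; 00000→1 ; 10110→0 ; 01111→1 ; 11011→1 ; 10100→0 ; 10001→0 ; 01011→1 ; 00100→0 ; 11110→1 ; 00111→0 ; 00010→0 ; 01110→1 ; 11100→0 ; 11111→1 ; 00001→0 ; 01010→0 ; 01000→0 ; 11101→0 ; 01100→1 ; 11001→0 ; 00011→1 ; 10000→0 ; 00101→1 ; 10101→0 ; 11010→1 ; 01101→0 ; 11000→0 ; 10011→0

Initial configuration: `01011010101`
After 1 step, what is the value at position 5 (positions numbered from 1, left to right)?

0

10100100011
position 5 holds 0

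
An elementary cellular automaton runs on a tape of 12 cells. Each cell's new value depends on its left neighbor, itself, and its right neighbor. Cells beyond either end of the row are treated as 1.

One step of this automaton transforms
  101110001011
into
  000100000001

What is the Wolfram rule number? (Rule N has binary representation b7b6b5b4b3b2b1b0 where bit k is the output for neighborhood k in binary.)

128

position 3: 111 → 1  (bit 7 = 1)
position 0: 110 → 0  (bit 6 = 0)
position 1: 101 → 0  (bit 5 = 0)
position 5: 100 → 0  (bit 4 = 0)
position 2: 011 → 0  (bit 3 = 0)
position 8: 010 → 0  (bit 2 = 0)
position 7: 001 → 0  (bit 1 = 0)
position 6: 000 → 0  (bit 0 = 0)
bits b7..b0 = 10000000 = 128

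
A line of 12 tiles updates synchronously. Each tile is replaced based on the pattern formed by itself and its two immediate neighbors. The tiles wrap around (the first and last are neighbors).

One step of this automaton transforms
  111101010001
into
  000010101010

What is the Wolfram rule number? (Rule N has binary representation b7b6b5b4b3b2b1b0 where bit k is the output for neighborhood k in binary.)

position 0: 111 → 0  (bit 7 = 0)
position 3: 110 → 0  (bit 6 = 0)
position 4: 101 → 1  (bit 5 = 1)
position 8: 100 → 1  (bit 4 = 1)
position 11: 011 → 0  (bit 3 = 0)
position 5: 010 → 0  (bit 2 = 0)
position 10: 001 → 1  (bit 1 = 1)
position 9: 000 → 0  (bit 0 = 0)
bits b7..b0 = 00110010 = 50

50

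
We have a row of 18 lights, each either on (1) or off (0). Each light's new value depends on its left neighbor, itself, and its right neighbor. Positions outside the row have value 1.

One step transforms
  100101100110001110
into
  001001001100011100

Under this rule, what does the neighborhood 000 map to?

At position 12 the neighborhood is 000; the next row has 0 there.

0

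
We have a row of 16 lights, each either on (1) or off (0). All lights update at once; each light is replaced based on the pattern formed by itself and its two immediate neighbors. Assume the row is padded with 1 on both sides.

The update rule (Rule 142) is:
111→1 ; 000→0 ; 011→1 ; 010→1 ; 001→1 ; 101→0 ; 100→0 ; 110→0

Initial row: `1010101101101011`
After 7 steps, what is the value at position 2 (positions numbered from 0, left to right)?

0

0010101001001011
0110101011011011
0100101010010011
0101101010110111
0101001010100111
0101011010101111
0101010010101111
position 2 holds 0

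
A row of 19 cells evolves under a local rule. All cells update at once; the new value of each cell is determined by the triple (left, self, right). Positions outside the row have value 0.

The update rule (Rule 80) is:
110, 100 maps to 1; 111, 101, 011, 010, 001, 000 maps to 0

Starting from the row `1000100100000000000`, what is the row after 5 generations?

0100010010000000000
0010001001000000000
0001000100100000000
0000100010010000000
0000010001001000000

0000010001001000000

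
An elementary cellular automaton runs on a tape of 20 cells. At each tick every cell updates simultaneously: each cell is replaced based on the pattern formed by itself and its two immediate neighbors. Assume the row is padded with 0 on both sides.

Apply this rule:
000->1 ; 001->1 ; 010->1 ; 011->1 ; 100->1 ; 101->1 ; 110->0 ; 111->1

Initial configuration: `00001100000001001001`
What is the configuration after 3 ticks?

tick 1: 11111011111111111111
tick 2: 11110111111111111110
tick 3: 11101111111111111101

11101111111111111101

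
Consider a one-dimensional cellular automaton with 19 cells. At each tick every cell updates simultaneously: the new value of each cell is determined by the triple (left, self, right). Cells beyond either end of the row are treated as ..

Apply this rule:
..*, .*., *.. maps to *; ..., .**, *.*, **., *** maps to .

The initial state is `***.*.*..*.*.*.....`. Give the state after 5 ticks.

....*.****.*.**....
...**......*...*...
..*..*....***.***..
.******..*.......*.
*......****.....***

*......****.....***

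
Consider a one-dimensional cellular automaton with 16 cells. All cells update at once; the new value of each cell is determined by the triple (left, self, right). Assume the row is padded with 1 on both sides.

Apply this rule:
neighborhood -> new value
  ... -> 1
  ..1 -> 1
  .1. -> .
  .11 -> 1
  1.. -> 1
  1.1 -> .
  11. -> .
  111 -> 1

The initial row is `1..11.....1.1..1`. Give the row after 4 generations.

generation 1: .111.11111...111
generation 2: .11..1111.111111
generation 3: .1.11111..111111
generation 4: ...1111.11111111

...1111.11111111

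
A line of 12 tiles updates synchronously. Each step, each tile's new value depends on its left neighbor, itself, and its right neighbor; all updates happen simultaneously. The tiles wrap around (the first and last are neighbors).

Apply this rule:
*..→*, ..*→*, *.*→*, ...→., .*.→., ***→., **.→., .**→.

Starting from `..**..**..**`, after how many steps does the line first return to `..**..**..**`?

step 1: **..**..**..
step 2: ..**..**..**

2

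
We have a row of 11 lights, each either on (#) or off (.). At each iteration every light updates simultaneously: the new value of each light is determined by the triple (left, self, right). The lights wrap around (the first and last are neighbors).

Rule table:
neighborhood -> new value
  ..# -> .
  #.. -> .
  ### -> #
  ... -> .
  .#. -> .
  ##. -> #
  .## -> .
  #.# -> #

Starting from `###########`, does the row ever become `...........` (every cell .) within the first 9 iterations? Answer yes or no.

###########  (fixed point — unchanged through iteration 9)
iteration 9 is ###########, still not uniform .

no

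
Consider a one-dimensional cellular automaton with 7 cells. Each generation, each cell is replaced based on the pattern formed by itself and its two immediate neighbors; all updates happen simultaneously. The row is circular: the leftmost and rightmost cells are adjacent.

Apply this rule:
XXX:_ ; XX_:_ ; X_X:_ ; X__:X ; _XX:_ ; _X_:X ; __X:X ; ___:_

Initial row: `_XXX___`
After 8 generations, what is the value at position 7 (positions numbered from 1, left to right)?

X___X__
XX_XXXX
_______
_______  (fixed point — unchanged through generation 8)
position 7 holds _

_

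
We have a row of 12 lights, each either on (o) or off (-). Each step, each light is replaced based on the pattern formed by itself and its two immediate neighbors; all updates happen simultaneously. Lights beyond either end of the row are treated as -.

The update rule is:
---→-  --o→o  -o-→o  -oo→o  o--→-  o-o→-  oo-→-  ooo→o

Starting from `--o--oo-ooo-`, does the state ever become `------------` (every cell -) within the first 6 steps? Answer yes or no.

step 1: -oo-oo--oo--
step 2: oo--o--oo---
step 3: o--oo-oo----
step 4: o-oo--o-----
step 5: o-o--oo-----
step 6: o-o-oo------
step 6 is o-o-oo------, still not uniform -

no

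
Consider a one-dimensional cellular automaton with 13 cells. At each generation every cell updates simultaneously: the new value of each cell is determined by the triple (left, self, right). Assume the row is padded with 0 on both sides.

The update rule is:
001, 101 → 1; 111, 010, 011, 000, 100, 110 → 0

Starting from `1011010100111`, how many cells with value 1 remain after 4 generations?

generation 1: 0100101001000
generation 2: 1001010010000
generation 3: 0010100100000
generation 4: 0101001000000
count of 1: 3

3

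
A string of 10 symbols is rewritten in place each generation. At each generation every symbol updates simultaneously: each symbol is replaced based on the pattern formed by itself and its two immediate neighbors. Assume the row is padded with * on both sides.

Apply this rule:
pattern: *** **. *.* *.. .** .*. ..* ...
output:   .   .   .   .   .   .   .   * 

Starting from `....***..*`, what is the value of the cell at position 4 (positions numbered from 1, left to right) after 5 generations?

.**.......
....*****.
.**.......  (repeats generation 1; period 2)
generation 5: .**.......
position 4 holds .

.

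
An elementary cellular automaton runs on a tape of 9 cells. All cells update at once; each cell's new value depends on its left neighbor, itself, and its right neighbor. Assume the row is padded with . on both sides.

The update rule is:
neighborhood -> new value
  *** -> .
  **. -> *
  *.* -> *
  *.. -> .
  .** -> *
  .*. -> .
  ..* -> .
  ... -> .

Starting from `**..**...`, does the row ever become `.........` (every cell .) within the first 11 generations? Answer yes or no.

**..**...  (fixed point — unchanged through generation 11)
generation 11 is **..**..., still not uniform .

no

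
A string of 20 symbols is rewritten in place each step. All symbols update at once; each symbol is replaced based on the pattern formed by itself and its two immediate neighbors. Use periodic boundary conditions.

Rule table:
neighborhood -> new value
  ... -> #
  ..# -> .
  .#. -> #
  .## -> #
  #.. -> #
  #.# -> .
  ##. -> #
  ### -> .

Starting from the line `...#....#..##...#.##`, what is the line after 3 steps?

step 1: ##.####.##.####.#.##
step 2: .#.#..#.##.#..#.#.#.
step 3: .#.##.#.##.##.#.#.##

.#.##.#.##.##.#.#.##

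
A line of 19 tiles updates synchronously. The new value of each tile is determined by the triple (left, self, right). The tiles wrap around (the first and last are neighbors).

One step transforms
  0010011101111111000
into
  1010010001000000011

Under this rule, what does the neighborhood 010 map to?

At position 2 the neighborhood is 010; the next row has 1 there.

1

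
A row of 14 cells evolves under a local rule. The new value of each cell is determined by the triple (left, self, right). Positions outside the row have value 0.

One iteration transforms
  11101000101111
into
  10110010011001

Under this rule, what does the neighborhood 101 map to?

At position 3 the neighborhood is 101; the next row has 1 there.

1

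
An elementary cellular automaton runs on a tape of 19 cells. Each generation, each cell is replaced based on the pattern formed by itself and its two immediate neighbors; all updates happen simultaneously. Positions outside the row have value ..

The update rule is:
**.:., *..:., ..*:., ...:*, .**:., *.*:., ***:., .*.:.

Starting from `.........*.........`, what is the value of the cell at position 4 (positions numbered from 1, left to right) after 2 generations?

.

generation 1: ********...********
generation 2: .........*.........
position 4 holds .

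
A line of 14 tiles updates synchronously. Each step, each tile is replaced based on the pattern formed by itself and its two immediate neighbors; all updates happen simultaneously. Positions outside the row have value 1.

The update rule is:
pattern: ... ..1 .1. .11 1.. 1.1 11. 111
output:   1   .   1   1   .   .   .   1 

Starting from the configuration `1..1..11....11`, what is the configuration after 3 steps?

.1.1..1..1..11

...1..1..11.11
.1.1..1..1..11
.1.1..1..1..11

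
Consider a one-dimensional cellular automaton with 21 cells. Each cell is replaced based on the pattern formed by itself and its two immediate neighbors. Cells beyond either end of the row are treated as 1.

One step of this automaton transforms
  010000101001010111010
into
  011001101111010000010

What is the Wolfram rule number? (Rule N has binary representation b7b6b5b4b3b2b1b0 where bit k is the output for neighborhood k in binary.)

position 16: 111 → 0  (bit 7 = 0)
position 17: 110 → 0  (bit 6 = 0)
position 0: 101 → 0  (bit 5 = 0)
position 2: 100 → 1  (bit 4 = 1)
position 15: 011 → 0  (bit 3 = 0)
position 1: 010 → 1  (bit 2 = 1)
position 5: 001 → 1  (bit 1 = 1)
position 3: 000 → 0  (bit 0 = 0)
bits b7..b0 = 00010110 = 22

22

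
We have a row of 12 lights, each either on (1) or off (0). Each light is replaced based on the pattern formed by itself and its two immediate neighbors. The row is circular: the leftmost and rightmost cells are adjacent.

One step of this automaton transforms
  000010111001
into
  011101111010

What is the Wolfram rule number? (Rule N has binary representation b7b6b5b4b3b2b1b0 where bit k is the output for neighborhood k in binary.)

235

position 7: 111 → 1  (bit 7 = 1)
position 8: 110 → 1  (bit 6 = 1)
position 5: 101 → 1  (bit 5 = 1)
position 0: 100 → 0  (bit 4 = 0)
position 6: 011 → 1  (bit 3 = 1)
position 4: 010 → 0  (bit 2 = 0)
position 3: 001 → 1  (bit 1 = 1)
position 1: 000 → 1  (bit 0 = 1)
bits b7..b0 = 11101011 = 235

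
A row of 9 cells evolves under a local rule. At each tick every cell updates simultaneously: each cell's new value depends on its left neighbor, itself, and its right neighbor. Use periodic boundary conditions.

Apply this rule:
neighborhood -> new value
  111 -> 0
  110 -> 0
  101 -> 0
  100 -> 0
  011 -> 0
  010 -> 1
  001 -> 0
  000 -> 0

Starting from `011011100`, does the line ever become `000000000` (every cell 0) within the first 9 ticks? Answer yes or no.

000000000
all cells are 0 at tick 1

yes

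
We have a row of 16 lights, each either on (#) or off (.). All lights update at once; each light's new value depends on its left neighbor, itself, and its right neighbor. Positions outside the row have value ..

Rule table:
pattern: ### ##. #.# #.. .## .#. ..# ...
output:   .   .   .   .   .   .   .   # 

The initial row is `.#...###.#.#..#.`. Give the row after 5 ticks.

...#............

tick 1: ...#............
tick 2: ##...###########
tick 3: ...#............  (repeats tick 1; period 2)
tick 5: ...#............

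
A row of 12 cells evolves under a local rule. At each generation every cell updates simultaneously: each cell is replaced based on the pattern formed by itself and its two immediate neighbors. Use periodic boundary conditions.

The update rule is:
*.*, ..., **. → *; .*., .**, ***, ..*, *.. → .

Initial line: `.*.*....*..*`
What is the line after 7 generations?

**..*.***...

*.*..**.....
.*....*.***.
...**..*..*.
**..*.......
.*....*****.
...**.....*.
**..*.***...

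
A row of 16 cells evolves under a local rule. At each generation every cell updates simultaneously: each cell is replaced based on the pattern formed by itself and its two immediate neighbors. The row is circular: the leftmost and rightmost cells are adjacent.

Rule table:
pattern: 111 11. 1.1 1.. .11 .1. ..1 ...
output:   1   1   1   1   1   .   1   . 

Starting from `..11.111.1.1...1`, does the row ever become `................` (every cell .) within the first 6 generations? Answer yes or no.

111111111.1.1.1.
1111111111.1.1.1
11111111111.1.11
111111111111.111
1111111111111111
1111111111111111
generation 6 is 1111111111111111, still not uniform .

no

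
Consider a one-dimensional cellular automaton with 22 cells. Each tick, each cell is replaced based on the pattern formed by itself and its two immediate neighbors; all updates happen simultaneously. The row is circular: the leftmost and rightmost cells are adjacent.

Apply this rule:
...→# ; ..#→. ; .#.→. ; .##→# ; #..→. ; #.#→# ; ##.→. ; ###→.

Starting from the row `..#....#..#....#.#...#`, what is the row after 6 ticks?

##...#...#.#..#.#...##

....##......##..#..#..
###.#..####.#........#
...#...#...#..######.#
.#...#...#....#.....#.
...#...#...##...###...
##...#...#.#..#.#...##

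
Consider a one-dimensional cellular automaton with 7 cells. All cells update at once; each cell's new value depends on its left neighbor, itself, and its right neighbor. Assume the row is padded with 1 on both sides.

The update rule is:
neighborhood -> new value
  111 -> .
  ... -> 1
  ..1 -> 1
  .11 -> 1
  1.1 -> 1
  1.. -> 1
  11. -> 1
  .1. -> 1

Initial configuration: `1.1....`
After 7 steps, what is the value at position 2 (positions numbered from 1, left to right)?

1

step 1: 1111111
step 2: .......
step 3: 1111111  (repeats step 1; period 2)
step 7: 1111111
position 2 holds 1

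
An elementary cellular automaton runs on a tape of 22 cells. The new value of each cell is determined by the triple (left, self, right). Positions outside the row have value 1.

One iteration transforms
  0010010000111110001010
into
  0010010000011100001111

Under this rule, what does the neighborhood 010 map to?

At position 2 the neighborhood is 010; the next row has 1 there.

1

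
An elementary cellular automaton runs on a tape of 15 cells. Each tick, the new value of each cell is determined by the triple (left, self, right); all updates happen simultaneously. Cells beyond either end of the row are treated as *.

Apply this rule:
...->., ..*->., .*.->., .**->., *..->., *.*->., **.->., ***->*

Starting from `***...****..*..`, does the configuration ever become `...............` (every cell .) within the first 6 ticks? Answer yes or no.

**.....**......
*..............
...............
all cells are . at tick 3

yes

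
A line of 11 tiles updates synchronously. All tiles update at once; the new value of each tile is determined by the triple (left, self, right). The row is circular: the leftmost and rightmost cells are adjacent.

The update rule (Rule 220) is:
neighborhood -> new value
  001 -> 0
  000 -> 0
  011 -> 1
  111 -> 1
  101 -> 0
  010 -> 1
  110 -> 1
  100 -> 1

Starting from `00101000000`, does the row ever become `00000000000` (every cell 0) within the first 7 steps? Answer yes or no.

no

step 1: 00101100000
step 2: 00101110000
step 3: 00101111000
step 4: 00101111100
step 5: 00101111110
step 6: 00101111111
step 7: 10101111111
step 7 is 10101111111, still not uniform 0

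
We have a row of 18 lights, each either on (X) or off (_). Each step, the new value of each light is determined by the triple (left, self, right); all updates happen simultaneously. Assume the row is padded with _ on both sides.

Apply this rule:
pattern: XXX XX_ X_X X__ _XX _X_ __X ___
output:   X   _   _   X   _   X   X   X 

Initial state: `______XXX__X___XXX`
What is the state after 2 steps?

XXXXXX_X_XXXXXX_X_
_XXXX__X__XXXX__XX

_XXXX__X__XXXX__XX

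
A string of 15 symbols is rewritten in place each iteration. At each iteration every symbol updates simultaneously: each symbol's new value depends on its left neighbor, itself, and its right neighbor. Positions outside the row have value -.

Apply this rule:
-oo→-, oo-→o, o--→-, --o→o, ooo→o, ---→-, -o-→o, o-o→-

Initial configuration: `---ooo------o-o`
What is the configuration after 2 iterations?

-oo--o----o-o-o

--o-oo-----oo-o
-oo--o----o-o-o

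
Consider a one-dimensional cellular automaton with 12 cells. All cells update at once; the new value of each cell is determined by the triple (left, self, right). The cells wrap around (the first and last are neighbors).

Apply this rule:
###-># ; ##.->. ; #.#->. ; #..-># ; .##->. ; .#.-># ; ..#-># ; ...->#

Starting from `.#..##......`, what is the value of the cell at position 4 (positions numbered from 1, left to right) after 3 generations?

.

####..######
###.##.#####
##......####
position 4 holds .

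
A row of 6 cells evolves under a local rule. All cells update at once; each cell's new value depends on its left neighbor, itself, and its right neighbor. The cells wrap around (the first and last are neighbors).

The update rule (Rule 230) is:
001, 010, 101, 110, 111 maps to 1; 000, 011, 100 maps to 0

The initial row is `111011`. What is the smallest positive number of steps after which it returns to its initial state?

111101
111110
011111
101111
110111
111011

6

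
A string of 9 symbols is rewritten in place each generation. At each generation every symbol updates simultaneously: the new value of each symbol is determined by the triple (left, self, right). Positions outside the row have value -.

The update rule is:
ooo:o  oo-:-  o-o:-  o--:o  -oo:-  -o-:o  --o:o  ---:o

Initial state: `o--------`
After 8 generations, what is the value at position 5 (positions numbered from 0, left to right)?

ooooooooo
-ooooooo-
o-ooooo-o
o--ooo--o
ooo-o-ooo
-o--o--o-
ooooooooo  (repeats generation 1; period 6)
generation 8: -ooooooo-
position 5 holds o

o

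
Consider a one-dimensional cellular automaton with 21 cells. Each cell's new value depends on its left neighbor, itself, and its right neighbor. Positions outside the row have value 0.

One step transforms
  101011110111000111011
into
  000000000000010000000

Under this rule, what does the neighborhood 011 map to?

At position 4 the neighborhood is 011; the next row has 0 there.

0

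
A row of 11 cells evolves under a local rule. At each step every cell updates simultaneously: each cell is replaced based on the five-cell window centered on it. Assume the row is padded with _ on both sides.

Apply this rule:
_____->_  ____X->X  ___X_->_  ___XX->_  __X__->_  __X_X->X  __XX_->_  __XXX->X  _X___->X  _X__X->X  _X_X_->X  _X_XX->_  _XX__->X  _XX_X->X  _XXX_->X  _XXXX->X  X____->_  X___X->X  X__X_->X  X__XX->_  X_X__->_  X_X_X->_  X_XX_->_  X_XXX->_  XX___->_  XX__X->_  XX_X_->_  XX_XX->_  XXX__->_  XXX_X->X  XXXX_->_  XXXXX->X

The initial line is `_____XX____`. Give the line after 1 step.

___X__X____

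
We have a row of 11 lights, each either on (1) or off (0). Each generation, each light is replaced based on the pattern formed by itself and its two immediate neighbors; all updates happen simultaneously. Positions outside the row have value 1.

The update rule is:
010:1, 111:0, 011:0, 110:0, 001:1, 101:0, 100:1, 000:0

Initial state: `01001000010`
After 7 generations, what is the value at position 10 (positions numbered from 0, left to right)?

1

01111100110
00000011000
10000100101
01001111100
01110000011
00001000100
10011101111
position 10 holds 1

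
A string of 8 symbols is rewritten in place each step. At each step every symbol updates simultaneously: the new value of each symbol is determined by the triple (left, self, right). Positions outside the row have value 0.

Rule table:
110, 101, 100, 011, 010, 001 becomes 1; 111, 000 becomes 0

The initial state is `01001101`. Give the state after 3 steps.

11000011

step 1: 11111111
step 2: 10000001
step 3: 11000011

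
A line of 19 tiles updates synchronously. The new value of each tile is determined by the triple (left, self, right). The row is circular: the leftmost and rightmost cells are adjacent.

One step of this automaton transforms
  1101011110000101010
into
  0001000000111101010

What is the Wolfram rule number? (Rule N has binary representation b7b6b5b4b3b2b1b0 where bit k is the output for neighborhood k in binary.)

position 6: 111 → 0  (bit 7 = 0)
position 1: 110 → 0  (bit 6 = 0)
position 2: 101 → 0  (bit 5 = 0)
position 9: 100 → 0  (bit 4 = 0)
position 0: 011 → 0  (bit 3 = 0)
position 3: 010 → 1  (bit 2 = 1)
position 12: 001 → 1  (bit 1 = 1)
position 10: 000 → 1  (bit 0 = 1)
bits b7..b0 = 00000111 = 7

7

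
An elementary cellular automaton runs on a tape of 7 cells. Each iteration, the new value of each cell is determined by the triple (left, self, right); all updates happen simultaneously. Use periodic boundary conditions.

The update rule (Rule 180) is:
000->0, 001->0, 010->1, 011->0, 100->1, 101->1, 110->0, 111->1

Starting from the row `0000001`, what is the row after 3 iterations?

0110000

1000001
0100000
0110000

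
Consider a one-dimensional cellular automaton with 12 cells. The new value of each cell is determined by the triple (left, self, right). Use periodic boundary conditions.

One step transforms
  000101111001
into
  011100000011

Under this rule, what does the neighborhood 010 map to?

1

At position 3 the neighborhood is 010; the next row has 1 there.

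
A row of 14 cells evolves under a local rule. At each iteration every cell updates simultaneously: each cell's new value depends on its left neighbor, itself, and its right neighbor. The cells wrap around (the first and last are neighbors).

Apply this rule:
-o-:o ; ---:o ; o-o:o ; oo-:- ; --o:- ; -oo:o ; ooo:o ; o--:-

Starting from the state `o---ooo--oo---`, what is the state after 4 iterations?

iteration 1: o-o-oo---o--o-
iteration 2: ooooo--o-o--oo
iteration 3: oooo---ooo--oo
iteration 4: ooo--o-oo---oo

ooo--o-oo---oo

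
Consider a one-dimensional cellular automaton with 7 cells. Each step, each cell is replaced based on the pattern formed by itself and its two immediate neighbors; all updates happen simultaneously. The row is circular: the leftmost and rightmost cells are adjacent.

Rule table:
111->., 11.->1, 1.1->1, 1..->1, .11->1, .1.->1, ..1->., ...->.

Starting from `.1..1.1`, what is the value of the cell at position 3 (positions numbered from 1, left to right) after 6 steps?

1

step 1: 111.111
step 2: ..111..
step 3: ..1.11.
step 4: ..11111
step 5: 1.1...1
step 6: 1111..1
position 3 holds 1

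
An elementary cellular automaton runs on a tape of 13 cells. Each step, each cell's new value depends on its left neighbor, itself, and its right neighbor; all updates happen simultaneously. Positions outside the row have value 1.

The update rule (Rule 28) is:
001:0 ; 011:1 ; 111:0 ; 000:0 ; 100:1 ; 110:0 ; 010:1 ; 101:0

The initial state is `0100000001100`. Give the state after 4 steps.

step 1: 0110000001010
step 2: 0101000001010
step 3: 0101100001010
step 4: 0101010001010

0101010001010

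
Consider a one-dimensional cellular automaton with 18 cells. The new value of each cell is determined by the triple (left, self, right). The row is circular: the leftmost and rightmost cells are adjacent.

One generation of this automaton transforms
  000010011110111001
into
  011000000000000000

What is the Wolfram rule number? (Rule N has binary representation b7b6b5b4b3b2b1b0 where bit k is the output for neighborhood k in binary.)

1

position 8: 111 → 0  (bit 7 = 0)
position 10: 110 → 0  (bit 6 = 0)
position 11: 101 → 0  (bit 5 = 0)
position 0: 100 → 0  (bit 4 = 0)
position 7: 011 → 0  (bit 3 = 0)
position 4: 010 → 0  (bit 2 = 0)
position 3: 001 → 0  (bit 1 = 0)
position 1: 000 → 1  (bit 0 = 1)
bits b7..b0 = 00000001 = 1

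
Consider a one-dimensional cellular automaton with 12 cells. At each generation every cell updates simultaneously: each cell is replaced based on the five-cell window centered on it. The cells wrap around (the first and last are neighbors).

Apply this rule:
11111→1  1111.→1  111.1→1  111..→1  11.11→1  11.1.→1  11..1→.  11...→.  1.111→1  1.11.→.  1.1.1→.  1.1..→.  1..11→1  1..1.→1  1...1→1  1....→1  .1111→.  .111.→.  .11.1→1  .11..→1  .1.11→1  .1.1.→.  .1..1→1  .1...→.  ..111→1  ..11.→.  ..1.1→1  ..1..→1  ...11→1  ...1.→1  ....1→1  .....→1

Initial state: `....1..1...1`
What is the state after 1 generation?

.1111111.111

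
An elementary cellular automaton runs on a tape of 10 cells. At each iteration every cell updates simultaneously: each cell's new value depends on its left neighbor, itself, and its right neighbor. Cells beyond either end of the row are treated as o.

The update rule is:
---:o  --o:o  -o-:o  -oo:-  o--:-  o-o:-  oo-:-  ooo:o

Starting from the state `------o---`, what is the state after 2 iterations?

-oooooo-oo
--oooo---o

--oooo---o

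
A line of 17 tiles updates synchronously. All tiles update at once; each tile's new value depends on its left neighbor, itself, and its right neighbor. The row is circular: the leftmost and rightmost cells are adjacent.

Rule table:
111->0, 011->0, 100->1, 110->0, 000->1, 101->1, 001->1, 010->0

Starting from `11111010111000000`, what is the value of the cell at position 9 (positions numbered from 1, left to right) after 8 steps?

step 1: 00000101000111111
step 2: 11111010111000000  (repeats step 0; period 2)
step 8: 11111010111000000
position 9 holds 1

1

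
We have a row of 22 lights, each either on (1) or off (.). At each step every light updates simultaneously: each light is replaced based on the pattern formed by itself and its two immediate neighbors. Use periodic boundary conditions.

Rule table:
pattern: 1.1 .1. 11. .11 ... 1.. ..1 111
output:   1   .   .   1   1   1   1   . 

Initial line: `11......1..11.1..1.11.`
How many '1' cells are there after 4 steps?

12

1.111111.111.1.11.11.1
.11.....11..1.11.11.11
11.111111.11.11.11.11.
1.11.....11.11.11.11.1
count of 1: 12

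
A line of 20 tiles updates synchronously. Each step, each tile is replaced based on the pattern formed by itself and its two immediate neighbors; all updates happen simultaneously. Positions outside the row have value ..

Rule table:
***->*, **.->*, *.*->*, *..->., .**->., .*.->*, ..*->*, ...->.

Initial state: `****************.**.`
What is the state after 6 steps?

.****************.*.
*.*****************.
**.****************.
.**.***************.
*.**.**************.
**.**.*************.

**.**.*************.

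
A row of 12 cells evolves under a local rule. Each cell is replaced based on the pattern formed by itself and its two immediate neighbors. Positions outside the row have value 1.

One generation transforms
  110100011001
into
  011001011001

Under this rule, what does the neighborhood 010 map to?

At position 3 the neighborhood is 010; the next row has 0 there.

0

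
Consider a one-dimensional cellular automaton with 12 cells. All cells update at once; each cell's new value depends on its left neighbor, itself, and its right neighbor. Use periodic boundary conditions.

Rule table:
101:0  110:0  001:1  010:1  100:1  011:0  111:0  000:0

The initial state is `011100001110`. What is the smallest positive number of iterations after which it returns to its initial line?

100010010001
010111111010
110000000011
001000000100
011100001110

5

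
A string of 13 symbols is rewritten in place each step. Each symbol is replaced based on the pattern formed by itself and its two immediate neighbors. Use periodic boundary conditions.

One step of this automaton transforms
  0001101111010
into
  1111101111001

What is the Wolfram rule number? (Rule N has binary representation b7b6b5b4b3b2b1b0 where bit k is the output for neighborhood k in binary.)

219

position 7: 111 → 1  (bit 7 = 1)
position 4: 110 → 1  (bit 6 = 1)
position 5: 101 → 0  (bit 5 = 0)
position 12: 100 → 1  (bit 4 = 1)
position 3: 011 → 1  (bit 3 = 1)
position 11: 010 → 0  (bit 2 = 0)
position 2: 001 → 1  (bit 1 = 1)
position 0: 000 → 1  (bit 0 = 1)
bits b7..b0 = 11011011 = 219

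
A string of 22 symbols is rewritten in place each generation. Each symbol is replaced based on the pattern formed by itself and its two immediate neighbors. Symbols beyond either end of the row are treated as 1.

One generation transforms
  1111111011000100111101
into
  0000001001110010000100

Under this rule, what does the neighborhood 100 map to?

At position 10 the neighborhood is 100; the next row has 1 there.

1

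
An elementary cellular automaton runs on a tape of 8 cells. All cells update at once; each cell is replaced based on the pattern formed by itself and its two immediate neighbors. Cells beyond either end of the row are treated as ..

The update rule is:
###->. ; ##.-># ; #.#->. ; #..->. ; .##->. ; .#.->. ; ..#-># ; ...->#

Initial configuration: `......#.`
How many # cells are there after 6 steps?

3

######..
.....#.#
#####...
....#.##
####...#
...#.##.
count of #: 3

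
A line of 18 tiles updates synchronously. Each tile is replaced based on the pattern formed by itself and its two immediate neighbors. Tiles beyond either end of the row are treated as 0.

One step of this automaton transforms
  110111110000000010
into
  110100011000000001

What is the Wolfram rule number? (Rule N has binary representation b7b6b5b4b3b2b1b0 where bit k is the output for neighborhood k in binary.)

88

position 4: 111 → 0  (bit 7 = 0)
position 1: 110 → 1  (bit 6 = 1)
position 2: 101 → 0  (bit 5 = 0)
position 8: 100 → 1  (bit 4 = 1)
position 0: 011 → 1  (bit 3 = 1)
position 16: 010 → 0  (bit 2 = 0)
position 15: 001 → 0  (bit 1 = 0)
position 9: 000 → 0  (bit 0 = 0)
bits b7..b0 = 01011000 = 88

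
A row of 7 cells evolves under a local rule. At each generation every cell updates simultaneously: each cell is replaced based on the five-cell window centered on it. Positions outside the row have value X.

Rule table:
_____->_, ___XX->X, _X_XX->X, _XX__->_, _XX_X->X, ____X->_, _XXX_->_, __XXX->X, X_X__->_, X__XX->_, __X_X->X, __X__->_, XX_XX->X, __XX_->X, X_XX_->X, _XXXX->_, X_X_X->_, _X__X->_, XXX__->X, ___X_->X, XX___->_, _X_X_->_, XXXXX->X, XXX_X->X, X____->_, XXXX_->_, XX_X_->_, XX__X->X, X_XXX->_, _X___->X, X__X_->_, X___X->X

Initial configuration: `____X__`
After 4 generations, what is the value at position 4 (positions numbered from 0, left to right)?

___X___
_XX_XXX
XXXX__X
XX_XX_X
position 4 holds X

X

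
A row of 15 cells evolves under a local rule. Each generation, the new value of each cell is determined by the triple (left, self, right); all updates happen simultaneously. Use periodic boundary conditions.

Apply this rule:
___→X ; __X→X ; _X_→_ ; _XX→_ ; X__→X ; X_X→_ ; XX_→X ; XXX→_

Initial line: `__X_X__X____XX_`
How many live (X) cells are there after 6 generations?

7

XX___XX_XXXX_XX
_XXXX_X____X___
X___X__XXXX_XXX
XXXX_XX___X____
___X__XXXX_XXXX
XXX_XX___X____X
count of X: 7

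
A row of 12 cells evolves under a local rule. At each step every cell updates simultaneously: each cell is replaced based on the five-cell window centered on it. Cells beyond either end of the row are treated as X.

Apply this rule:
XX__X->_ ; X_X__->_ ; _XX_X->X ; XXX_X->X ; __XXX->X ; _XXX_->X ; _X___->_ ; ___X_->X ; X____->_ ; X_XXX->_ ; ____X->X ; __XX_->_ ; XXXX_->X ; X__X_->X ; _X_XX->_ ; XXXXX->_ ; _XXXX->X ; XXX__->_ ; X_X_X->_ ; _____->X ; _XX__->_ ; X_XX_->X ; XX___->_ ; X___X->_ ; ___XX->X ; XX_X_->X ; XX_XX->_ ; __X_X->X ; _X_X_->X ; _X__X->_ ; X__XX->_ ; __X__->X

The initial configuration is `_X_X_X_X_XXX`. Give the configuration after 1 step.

X_X_X_X___X_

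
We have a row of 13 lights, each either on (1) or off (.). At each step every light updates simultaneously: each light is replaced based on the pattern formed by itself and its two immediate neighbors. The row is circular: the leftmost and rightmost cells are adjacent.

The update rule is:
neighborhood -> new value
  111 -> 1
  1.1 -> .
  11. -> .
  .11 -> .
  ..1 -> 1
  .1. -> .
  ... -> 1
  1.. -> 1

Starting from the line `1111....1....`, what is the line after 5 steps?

.11..........

.11.1111.1111
.....11...11.
11111..111..1
1111.11.1.11.
.11..........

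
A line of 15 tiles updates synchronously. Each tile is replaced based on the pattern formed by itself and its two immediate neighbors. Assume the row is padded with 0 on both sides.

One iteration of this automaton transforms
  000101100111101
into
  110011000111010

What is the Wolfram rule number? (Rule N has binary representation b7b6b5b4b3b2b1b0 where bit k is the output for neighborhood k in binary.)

position 10: 111 → 1  (bit 7 = 1)
position 6: 110 → 0  (bit 6 = 0)
position 4: 101 → 1  (bit 5 = 1)
position 7: 100 → 0  (bit 4 = 0)
position 5: 011 → 1  (bit 3 = 1)
position 3: 010 → 0  (bit 2 = 0)
position 2: 001 → 0  (bit 1 = 0)
position 0: 000 → 1  (bit 0 = 1)
bits b7..b0 = 10101001 = 169

169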